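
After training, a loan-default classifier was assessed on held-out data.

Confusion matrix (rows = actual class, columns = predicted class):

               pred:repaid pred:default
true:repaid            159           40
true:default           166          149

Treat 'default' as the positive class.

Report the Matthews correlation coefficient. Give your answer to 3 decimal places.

0.275

MCC = (TP·TN − FP·FN) / √((TP+FP)(TP+FN)(TN+FP)(TN+FN))
Numerator = 149·159 − 40·166 = 17051
Denominator = √(189·315·199·325) = √3850426125 = 62051.8019
MCC = 17051 / 62051.8019 = 0.275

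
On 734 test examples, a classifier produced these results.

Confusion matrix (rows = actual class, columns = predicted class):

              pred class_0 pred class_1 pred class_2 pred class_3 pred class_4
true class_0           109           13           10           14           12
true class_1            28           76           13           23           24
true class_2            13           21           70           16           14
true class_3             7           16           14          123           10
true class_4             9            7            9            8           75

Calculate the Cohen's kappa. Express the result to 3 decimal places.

Observed agreement pₒ = trace/N = 453/734 = 0.6172
Expected agreement pₑ = Σ (rowᵢ·colᵢ)/N² = (158·166 + 164·133 + 134·116 + 170·184 + 108·135)/734² = 0.2031
κ = (pₒ − pₑ)/(1 − pₑ) = (0.6172 − 0.2031)/(1 − 0.2031) = 0.520

0.520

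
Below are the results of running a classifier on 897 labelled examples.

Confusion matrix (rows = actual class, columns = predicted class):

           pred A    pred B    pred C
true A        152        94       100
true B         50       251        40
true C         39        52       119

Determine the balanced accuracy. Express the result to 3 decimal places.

Balanced accuracy = mean of per-class recall.
  A: recall = 152/346 = 0.4393
  B: recall = 251/341 = 0.7361
  C: recall = 119/210 = 0.5667
Mean = (0.4393 + 0.7361 + 0.5667) / 3 = 0.581

0.581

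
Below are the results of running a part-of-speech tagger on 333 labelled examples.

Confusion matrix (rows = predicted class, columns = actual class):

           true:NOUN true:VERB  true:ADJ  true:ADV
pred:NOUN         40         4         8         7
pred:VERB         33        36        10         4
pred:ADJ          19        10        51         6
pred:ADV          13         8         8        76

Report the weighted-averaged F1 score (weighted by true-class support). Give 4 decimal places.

0.6018

Per-class F1 score (2·TP/(2·TP+FP+FN)):
  NOUN: TP=40, FP=4+8+7=19, FN=33+19+13=65 → 80/164 = 0.48780
  VERB: TP=36, FP=33+10+4=47, FN=4+10+8=22 → 72/141 = 0.51064
  ADJ: TP=51, FP=19+10+6=35, FN=8+10+8=26 → 102/163 = 0.62577
  ADV: TP=76, FP=13+8+8=29, FN=7+4+6=17 → 152/198 = 0.76768
Weighted-F1 score = Σ (supportᵢ/N)·F1 scoreᵢ with N=333: (105/333)·0.48780 + (58/333)·0.51064 + (77/333)·0.62577 + (93/333)·0.76768 = 0.6018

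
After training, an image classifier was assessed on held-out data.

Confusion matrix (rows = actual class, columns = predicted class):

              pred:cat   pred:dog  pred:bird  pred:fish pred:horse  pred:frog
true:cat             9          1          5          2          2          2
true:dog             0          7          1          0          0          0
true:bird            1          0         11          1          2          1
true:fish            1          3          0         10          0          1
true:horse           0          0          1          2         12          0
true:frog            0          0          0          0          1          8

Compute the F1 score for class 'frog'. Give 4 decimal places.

0.7619

Take TP from the diagonal, FP from the rest of the 'frog' prediction marginal, FN from the rest of the 'frog' actual marginal.
F1 score = 2·TP/(2·TP+FP+FN).
frog: TP=8, FP=2+0+1+1+0=4, FN=0+0+0+0+1=1 → 16/21 = 0.76190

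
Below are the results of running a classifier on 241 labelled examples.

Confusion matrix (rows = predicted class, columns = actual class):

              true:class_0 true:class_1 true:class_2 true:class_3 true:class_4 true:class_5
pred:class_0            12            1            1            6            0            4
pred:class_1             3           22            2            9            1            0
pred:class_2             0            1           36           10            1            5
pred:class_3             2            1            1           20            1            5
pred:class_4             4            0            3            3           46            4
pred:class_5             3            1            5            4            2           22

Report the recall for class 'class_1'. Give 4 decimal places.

0.8462

recall = TP/(TP+FN).
class_1: TP=22, FN=1+1+1+0+1=4 → 22/26 = 0.84615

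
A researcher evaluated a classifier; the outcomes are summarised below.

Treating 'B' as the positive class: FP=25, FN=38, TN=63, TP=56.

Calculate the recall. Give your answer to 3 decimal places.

Recall = TP/(TP+FN) = 56/(56+38) = 56/94 = 0.596

0.596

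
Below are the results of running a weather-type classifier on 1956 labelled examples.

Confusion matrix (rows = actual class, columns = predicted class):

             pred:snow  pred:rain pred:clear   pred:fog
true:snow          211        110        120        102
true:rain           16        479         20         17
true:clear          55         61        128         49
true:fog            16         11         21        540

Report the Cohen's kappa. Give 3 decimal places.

Observed agreement pₒ = trace/N = 1358/1956 = 0.6943
Expected agreement pₑ = Σ (rowᵢ·colᵢ)/N² = (543·298 + 532·661 + 293·289 + 588·708)/1956² = 0.2652
κ = (pₒ − pₑ)/(1 − pₑ) = (0.6943 − 0.2652)/(1 − 0.2652) = 0.584

0.584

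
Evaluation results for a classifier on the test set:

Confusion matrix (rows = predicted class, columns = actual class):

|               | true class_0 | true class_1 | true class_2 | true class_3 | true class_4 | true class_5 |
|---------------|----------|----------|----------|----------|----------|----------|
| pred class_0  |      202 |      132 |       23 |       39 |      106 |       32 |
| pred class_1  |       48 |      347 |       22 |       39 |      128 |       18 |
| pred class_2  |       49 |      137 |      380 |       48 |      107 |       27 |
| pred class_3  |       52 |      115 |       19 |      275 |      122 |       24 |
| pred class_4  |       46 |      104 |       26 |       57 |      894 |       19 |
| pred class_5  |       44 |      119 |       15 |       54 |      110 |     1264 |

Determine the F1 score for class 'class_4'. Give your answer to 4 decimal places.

0.6843

Treat 'class_4' as positive and all other classes as negative.
F1 score = 2·TP/(2·TP+FP+FN).
class_4: TP=894, FP=46+104+26+57+19=252, FN=106+128+107+122+110=573 → 1788/2613 = 0.68427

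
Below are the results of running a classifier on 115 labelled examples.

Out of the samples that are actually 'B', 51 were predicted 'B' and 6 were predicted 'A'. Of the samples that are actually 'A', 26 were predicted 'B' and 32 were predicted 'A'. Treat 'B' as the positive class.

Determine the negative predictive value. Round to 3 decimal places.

NPV = TN/(TN+FN) = 32/(32+6) = 0.842

0.842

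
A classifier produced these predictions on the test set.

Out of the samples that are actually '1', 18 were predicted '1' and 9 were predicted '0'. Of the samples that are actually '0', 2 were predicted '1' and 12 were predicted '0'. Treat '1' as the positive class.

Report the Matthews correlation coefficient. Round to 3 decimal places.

0.497

MCC = (TP·TN − FP·FN) / √((TP+FP)(TP+FN)(TN+FP)(TN+FN))
Numerator = 18·12 − 2·9 = 198
Denominator = √(20·27·14·21) = √158760 = 398.4470
MCC = 198 / 398.4470 = 0.497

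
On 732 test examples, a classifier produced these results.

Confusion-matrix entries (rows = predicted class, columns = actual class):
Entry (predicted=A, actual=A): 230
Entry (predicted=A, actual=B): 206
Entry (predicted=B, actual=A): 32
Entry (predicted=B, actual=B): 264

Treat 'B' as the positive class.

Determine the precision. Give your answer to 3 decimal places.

0.892

Precision = TP/(TP+FP) = 264/(264+32) = 264/296 = 0.892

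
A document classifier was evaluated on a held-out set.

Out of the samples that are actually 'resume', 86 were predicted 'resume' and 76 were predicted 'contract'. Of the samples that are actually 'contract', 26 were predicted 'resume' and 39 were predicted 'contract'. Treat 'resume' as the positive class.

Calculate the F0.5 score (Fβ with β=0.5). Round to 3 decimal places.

0.705

Fβ = (1+β²)·TP / ((1+β²)·TP + β²·FN + FP), with β²=1/4
= 1.25·86 / (1.25·86 + 0.25·76 + 26) = 0.705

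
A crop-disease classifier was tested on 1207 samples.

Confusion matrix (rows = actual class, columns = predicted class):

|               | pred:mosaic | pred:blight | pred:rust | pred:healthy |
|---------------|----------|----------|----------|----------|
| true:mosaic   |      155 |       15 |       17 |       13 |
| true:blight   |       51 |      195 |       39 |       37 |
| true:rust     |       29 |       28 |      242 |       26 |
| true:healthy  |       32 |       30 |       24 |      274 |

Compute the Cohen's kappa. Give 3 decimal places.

0.621

Observed agreement pₒ = trace/N = 866/1207 = 0.7175
Expected agreement pₑ = Σ (rowᵢ·colᵢ)/N² = (200·267 + 322·268 + 325·322 + 360·350)/1207² = 0.2542
κ = (pₒ − pₑ)/(1 − pₑ) = (0.7175 − 0.2542)/(1 − 0.2542) = 0.621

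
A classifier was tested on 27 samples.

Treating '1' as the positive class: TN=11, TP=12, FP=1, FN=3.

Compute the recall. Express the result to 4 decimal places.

Recall = TP/(TP+FN) = 12/(12+3) = 12/15 = 0.8000

0.8000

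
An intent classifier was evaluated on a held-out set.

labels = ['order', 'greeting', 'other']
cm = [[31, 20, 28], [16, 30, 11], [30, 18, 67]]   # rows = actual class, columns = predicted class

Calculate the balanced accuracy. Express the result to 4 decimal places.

Balanced accuracy = mean of per-class recall.
  order: recall = 31/79 = 0.39241
  greeting: recall = 30/57 = 0.52632
  other: recall = 67/115 = 0.58261
Mean = (0.39241 + 0.52632 + 0.58261) / 3 = 0.5004

0.5004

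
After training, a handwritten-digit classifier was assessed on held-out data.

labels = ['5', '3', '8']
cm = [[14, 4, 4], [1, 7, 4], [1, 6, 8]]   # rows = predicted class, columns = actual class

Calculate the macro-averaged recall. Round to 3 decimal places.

0.596

Per-class recall (TP/(TP+FN)):
  5: TP=14, FN=1+1=2 → 14/16 = 0.8750
  3: TP=7, FN=4+6=10 → 7/17 = 0.4118
  8: TP=8, FN=4+4=8 → 8/16 = 0.5000
Macro-recall = mean = (0.8750 + 0.4118 + 0.5000) / 3 = 0.596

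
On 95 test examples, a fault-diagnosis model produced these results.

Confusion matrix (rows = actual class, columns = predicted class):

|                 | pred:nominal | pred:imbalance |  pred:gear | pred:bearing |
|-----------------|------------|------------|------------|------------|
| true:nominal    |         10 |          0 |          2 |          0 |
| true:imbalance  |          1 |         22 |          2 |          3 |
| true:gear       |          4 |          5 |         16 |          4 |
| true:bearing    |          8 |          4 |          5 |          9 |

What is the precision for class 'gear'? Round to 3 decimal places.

Take TP from the diagonal, FP from the rest of the 'gear' prediction marginal, FN from the rest of the 'gear' actual marginal.
precision = TP/(TP+FP).
gear: TP=16, FP=2+2+5=9 → 16/25 = 0.6400

0.640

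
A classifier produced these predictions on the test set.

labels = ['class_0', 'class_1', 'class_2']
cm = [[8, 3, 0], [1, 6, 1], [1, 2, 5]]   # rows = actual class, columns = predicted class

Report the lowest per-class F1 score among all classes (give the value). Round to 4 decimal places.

Per-class F1 score (2·TP/(2·TP+FP+FN)):
  class_0: TP=8, FP=1+1=2, FN=3+0=3 → 16/21 = 0.76190
  class_1: TP=6, FP=3+2=5, FN=1+1=2 → 12/19 = 0.63158
  class_2: TP=5, FP=0+1=1, FN=1+2=3 → 10/14 = 0.71429
Lowest is class 'class_1' with F1 score = 0.6316.

0.6316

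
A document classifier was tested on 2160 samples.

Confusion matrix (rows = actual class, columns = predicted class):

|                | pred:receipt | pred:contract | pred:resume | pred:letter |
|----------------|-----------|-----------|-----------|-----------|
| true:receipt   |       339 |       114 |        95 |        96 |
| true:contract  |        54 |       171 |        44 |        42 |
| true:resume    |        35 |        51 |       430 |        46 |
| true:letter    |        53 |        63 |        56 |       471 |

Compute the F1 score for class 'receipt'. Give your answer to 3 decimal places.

0.603

F1 score = 2·TP/(2·TP+FP+FN).
receipt: TP=339, FP=54+35+53=142, FN=114+95+96=305 → 678/1125 = 0.6027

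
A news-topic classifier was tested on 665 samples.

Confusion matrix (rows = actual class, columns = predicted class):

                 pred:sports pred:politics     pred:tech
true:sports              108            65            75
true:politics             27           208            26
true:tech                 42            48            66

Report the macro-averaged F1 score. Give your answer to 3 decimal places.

0.544

Per-class F1 score (2·TP/(2·TP+FP+FN)):
  sports: TP=108, FP=27+42=69, FN=65+75=140 → 216/425 = 0.5082
  politics: TP=208, FP=65+48=113, FN=27+26=53 → 416/582 = 0.7148
  tech: TP=66, FP=75+26=101, FN=42+48=90 → 132/323 = 0.4087
Macro-F1 score = mean = (0.5082 + 0.7148 + 0.4087) / 3 = 0.544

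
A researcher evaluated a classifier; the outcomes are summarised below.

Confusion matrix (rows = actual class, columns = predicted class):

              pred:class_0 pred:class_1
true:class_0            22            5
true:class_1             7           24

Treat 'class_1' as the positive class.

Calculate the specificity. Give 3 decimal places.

Specificity = TN/(TN+FP) = 22/(22+5) = 0.815

0.815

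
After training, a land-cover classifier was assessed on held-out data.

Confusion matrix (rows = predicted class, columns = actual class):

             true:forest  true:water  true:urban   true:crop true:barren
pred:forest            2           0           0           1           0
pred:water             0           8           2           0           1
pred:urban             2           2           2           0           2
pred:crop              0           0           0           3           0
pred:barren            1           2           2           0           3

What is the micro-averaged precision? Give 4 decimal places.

Micro-averaging pools counts across classes: ΣTP=18, ΣFP=15, ΣFN=15.
Micro-precision = TP/(TP+FP) on pooled counts = 0.5455 (equals overall accuracy in single-label multiclass).

0.5455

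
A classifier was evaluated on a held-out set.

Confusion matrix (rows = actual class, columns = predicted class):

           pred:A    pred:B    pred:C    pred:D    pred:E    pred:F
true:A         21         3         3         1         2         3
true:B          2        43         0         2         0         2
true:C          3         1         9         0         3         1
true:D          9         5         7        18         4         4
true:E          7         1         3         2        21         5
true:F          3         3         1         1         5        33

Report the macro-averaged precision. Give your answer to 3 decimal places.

0.611

Per-class precision (TP/(TP+FP)):
  A: TP=21, FP=2+3+9+7+3=24 → 21/45 = 0.4667
  B: TP=43, FP=3+1+5+1+3=13 → 43/56 = 0.7679
  C: TP=9, FP=3+0+7+3+1=14 → 9/23 = 0.3913
  D: TP=18, FP=1+2+0+2+1=6 → 18/24 = 0.7500
  E: TP=21, FP=2+0+3+4+5=14 → 21/35 = 0.6000
  F: TP=33, FP=3+2+1+4+5=15 → 33/48 = 0.6875
Macro-precision = mean = (0.4667 + 0.7679 + 0.3913 + 0.7500 + 0.6000 + 0.6875) / 6 = 0.611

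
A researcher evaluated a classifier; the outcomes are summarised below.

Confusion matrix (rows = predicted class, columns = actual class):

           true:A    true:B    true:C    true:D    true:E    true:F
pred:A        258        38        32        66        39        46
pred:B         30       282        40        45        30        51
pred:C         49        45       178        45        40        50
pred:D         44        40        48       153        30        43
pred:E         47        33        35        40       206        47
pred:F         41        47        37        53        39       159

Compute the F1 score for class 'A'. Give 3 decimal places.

0.544

Take TP from the diagonal, FP from the rest of the 'A' prediction marginal, FN from the rest of the 'A' actual marginal.
F1 score = 2·TP/(2·TP+FP+FN).
A: TP=258, FP=38+32+66+39+46=221, FN=30+49+44+47+41=211 → 516/948 = 0.5443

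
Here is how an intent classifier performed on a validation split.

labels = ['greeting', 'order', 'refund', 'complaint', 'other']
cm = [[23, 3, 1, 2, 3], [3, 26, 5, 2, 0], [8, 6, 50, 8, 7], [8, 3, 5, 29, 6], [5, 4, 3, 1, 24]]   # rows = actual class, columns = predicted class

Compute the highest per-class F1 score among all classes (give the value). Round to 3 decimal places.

0.699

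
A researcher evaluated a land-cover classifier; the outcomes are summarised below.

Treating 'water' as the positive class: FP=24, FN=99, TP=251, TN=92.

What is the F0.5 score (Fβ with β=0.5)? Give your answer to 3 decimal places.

0.866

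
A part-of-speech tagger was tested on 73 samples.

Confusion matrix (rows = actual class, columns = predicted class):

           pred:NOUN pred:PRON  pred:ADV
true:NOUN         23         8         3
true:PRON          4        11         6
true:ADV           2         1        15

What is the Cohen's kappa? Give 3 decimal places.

Observed agreement pₒ = trace/N = 49/73 = 0.6712
Expected agreement pₑ = Σ (rowᵢ·colᵢ)/N² = (34·29 + 21·20 + 18·24)/73² = 0.3449
κ = (pₒ − pₑ)/(1 − pₑ) = (0.6712 − 0.3449)/(1 − 0.3449) = 0.498

0.498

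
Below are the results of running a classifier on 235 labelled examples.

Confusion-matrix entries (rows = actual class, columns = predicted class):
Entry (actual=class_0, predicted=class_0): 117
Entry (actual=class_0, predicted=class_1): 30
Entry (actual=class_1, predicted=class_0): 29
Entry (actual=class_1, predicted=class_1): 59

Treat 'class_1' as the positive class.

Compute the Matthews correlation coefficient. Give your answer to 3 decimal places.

0.465

MCC = (TP·TN − FP·FN) / √((TP+FP)(TP+FN)(TN+FP)(TN+FN))
Numerator = 59·117 − 30·29 = 6033
Denominator = √(89·88·147·146) = √168090384 = 12964.9676
MCC = 6033 / 12964.9676 = 0.465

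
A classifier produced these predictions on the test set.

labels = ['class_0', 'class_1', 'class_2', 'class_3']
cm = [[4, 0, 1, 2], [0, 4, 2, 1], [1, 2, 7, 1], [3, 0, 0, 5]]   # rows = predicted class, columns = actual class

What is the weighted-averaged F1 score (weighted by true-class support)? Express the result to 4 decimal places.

Per-class F1 score (2·TP/(2·TP+FP+FN)):
  class_0: TP=4, FP=0+1+2=3, FN=0+1+3=4 → 8/15 = 0.53333
  class_1: TP=4, FP=0+2+1=3, FN=0+2+0=2 → 8/13 = 0.61538
  class_2: TP=7, FP=1+2+1=4, FN=1+2+0=3 → 14/21 = 0.66667
  class_3: TP=5, FP=3+0+0=3, FN=2+1+1=4 → 10/17 = 0.58824
Weighted-F1 score = Σ (supportᵢ/N)·F1 scoreᵢ with N=33: (8/33)·0.53333 + (6/33)·0.61538 + (10/33)·0.66667 + (9/33)·0.58824 = 0.6036

0.6036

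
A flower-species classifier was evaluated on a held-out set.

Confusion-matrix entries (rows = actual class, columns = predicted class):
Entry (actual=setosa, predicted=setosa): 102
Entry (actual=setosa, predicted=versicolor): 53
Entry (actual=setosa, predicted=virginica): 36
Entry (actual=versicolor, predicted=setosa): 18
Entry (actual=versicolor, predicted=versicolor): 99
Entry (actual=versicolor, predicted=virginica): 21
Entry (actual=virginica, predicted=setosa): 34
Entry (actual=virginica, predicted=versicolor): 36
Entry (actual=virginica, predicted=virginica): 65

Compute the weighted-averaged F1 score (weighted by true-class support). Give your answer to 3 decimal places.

Per-class F1 score (2·TP/(2·TP+FP+FN)):
  setosa: TP=102, FP=18+34=52, FN=53+36=89 → 204/345 = 0.5913
  versicolor: TP=99, FP=53+36=89, FN=18+21=39 → 198/326 = 0.6074
  virginica: TP=65, FP=36+21=57, FN=34+36=70 → 130/257 = 0.5058
Weighted-F1 score = Σ (supportᵢ/N)·F1 scoreᵢ with N=464: (191/464)·0.5913 + (138/464)·0.6074 + (135/464)·0.5058 = 0.571

0.571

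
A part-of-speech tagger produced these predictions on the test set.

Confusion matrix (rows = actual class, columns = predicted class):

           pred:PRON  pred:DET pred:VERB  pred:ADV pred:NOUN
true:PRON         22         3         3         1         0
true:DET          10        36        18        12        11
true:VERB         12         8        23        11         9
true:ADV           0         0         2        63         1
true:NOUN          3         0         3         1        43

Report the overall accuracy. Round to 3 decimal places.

Accuracy = trace / total = (22+36+23+63+43=187) / 295 = 187/295 = 0.634

0.634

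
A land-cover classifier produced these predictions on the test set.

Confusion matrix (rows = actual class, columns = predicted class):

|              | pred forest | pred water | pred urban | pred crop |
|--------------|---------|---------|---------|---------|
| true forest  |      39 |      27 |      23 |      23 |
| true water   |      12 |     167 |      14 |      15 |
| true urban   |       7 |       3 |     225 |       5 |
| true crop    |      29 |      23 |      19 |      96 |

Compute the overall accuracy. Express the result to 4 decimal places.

0.7249

Accuracy = trace / total = (39+167+225+96=527) / 727 = 527/727 = 0.7249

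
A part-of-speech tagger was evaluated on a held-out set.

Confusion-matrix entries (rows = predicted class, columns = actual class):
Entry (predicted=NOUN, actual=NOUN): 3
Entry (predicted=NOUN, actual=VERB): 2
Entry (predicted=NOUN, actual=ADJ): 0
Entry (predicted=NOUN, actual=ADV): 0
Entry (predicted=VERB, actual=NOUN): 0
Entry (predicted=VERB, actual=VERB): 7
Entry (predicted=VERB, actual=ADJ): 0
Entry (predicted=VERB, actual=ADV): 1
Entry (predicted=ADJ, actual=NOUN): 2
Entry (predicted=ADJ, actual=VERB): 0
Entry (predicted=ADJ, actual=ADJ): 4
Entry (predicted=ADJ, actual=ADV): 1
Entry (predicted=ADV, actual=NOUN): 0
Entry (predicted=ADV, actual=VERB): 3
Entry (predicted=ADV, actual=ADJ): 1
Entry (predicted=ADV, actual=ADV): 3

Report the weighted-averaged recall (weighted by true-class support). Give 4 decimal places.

0.6296

Per-class recall (TP/(TP+FN)):
  NOUN: TP=3, FN=0+2+0=2 → 3/5 = 0.60000
  VERB: TP=7, FN=2+0+3=5 → 7/12 = 0.58333
  ADJ: TP=4, FN=0+0+1=1 → 4/5 = 0.80000
  ADV: TP=3, FN=0+1+1=2 → 3/5 = 0.60000
Weighted-recall = Σ (supportᵢ/N)·recallᵢ with N=27: (5/27)·0.60000 + (12/27)·0.58333 + (5/27)·0.80000 + (5/27)·0.60000 = 0.6296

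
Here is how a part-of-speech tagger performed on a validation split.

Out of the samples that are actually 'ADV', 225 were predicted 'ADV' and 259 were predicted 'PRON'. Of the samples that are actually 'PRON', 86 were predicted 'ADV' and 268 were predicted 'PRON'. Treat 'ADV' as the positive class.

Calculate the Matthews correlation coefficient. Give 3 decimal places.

0.227

MCC = (TP·TN − FP·FN) / √((TP+FP)(TP+FN)(TN+FP)(TN+FN))
Numerator = 225·268 − 86·259 = 38026
Denominator = √(311·484·354·527) = √28081456392 = 167575.2261
MCC = 38026 / 167575.2261 = 0.227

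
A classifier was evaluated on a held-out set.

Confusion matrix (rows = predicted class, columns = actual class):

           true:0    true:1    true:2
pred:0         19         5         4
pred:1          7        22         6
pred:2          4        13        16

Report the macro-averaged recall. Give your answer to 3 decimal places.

Per-class recall (TP/(TP+FN)):
  0: TP=19, FN=7+4=11 → 19/30 = 0.6333
  1: TP=22, FN=5+13=18 → 22/40 = 0.5500
  2: TP=16, FN=4+6=10 → 16/26 = 0.6154
Macro-recall = mean = (0.6333 + 0.5500 + 0.6154) / 3 = 0.600

0.600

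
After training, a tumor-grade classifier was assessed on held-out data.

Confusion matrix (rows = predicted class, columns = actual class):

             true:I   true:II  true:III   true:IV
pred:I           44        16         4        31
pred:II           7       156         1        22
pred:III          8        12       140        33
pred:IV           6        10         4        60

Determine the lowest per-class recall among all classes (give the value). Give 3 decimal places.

Per-class recall (TP/(TP+FN)):
  I: TP=44, FN=7+8+6=21 → 44/65 = 0.6769
  II: TP=156, FN=16+12+10=38 → 156/194 = 0.8041
  III: TP=140, FN=4+1+4=9 → 140/149 = 0.9396
  IV: TP=60, FN=31+22+33=86 → 60/146 = 0.4110
Lowest is class 'IV' with recall = 0.411.

0.411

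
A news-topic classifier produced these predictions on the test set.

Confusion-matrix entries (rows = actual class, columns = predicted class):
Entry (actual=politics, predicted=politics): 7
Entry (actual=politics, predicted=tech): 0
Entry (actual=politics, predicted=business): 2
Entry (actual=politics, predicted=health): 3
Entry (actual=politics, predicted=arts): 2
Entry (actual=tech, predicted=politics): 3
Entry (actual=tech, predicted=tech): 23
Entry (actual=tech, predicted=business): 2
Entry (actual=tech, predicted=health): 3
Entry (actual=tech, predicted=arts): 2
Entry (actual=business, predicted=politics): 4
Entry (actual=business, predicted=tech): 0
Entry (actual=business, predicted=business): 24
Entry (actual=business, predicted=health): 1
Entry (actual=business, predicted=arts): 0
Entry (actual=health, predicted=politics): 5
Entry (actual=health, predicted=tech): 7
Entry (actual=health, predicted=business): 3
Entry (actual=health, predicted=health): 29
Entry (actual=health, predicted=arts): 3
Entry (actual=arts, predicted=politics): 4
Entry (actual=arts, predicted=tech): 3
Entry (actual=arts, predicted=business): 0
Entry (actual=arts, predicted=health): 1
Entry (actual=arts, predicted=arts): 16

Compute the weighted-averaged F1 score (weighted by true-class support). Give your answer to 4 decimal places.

0.6822

Per-class F1 score (2·TP/(2·TP+FP+FN)):
  politics: TP=7, FP=3+4+5+4=16, FN=0+2+3+2=7 → 14/37 = 0.37838
  tech: TP=23, FP=0+0+7+3=10, FN=3+2+3+2=10 → 46/66 = 0.69697
  business: TP=24, FP=2+2+3+0=7, FN=4+0+1+0=5 → 48/60 = 0.80000
  health: TP=29, FP=3+3+1+1=8, FN=5+7+3+3=18 → 58/84 = 0.69048
  arts: TP=16, FP=2+2+0+3=7, FN=4+3+0+1=8 → 32/47 = 0.68085
Weighted-F1 score = Σ (supportᵢ/N)·F1 scoreᵢ with N=147: (14/147)·0.37838 + (33/147)·0.69697 + (29/147)·0.80000 + (47/147)·0.69048 + (24/147)·0.68085 = 0.6822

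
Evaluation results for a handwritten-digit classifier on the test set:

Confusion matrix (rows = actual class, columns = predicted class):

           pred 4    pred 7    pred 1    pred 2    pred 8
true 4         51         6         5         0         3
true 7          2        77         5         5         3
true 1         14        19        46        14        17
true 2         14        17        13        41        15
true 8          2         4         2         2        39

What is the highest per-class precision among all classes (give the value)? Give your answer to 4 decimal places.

Per-class precision (TP/(TP+FP)):
  4: TP=51, FP=2+14+14+2=32 → 51/83 = 0.61446
  7: TP=77, FP=6+19+17+4=46 → 77/123 = 0.62602
  1: TP=46, FP=5+5+13+2=25 → 46/71 = 0.64789
  2: TP=41, FP=0+5+14+2=21 → 41/62 = 0.66129
  8: TP=39, FP=3+3+17+15=38 → 39/77 = 0.50649
Highest is class '2' with precision = 0.6613.

0.6613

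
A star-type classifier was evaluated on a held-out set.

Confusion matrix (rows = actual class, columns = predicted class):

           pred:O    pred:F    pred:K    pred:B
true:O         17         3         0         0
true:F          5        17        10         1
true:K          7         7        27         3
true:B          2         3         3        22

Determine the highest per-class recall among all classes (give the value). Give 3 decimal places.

Per-class recall (TP/(TP+FN)):
  O: TP=17, FN=3+0+0=3 → 17/20 = 0.8500
  F: TP=17, FN=5+10+1=16 → 17/33 = 0.5152
  K: TP=27, FN=7+7+3=17 → 27/44 = 0.6136
  B: TP=22, FN=2+3+3=8 → 22/30 = 0.7333
Highest is class 'O' with recall = 0.850.

0.850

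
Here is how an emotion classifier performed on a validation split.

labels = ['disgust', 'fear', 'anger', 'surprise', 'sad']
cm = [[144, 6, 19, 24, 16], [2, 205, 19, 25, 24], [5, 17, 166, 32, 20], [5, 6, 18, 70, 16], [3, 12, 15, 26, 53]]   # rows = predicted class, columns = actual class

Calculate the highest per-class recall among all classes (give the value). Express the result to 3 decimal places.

Per-class recall (TP/(TP+FN)):
  disgust: TP=144, FN=2+5+5+3=15 → 144/159 = 0.9057
  fear: TP=205, FN=6+17+6+12=41 → 205/246 = 0.8333
  anger: TP=166, FN=19+19+18+15=71 → 166/237 = 0.7004
  surprise: TP=70, FN=24+25+32+26=107 → 70/177 = 0.3955
  sad: TP=53, FN=16+24+20+16=76 → 53/129 = 0.4109
Highest is class 'disgust' with recall = 0.906.

0.906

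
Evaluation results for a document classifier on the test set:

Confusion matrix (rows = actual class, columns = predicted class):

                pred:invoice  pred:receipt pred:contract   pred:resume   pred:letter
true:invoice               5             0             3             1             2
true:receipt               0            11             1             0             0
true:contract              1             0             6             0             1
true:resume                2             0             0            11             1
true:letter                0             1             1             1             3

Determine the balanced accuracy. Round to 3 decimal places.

0.681

Balanced accuracy = mean of per-class recall.
  invoice: recall = 5/11 = 0.4545
  receipt: recall = 11/12 = 0.9167
  contract: recall = 6/8 = 0.7500
  resume: recall = 11/14 = 0.7857
  letter: recall = 3/6 = 0.5000
Mean = (0.4545 + 0.9167 + 0.7500 + 0.7857 + 0.5000) / 5 = 0.681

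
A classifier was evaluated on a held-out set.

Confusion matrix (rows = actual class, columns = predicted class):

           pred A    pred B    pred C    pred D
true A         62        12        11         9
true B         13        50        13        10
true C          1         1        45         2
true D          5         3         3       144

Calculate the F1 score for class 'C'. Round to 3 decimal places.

0.744

F1 score = 2·TP/(2·TP+FP+FN).
C: TP=45, FP=11+13+3=27, FN=1+1+2=4 → 90/121 = 0.7438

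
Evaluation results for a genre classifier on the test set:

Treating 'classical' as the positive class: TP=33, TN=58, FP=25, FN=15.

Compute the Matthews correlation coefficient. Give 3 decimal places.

0.375

MCC = (TP·TN − FP·FN) / √((TP+FP)(TP+FN)(TN+FP)(TN+FN))
Numerator = 33·58 − 25·15 = 1539
Denominator = √(58·48·83·73) = √16868256 = 4107.0982
MCC = 1539 / 4107.0982 = 0.375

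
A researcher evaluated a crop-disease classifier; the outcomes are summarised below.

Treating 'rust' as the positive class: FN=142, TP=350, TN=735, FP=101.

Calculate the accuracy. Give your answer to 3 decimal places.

0.817

Accuracy = (TP+TN)/N = (350+735)/1328 = 0.817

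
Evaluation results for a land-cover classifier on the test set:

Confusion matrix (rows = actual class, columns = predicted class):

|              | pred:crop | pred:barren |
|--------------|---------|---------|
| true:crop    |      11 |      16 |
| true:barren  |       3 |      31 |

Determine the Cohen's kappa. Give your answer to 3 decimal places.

0.336

Observed agreement pₒ = trace/N = 42/61 = 0.6885
Expected agreement pₑ = Σ (rowᵢ·colᵢ)/N² = (27·14 + 34·47)/61² = 0.5310
κ = (pₒ − pₑ)/(1 − pₑ) = (0.6885 − 0.5310)/(1 − 0.5310) = 0.336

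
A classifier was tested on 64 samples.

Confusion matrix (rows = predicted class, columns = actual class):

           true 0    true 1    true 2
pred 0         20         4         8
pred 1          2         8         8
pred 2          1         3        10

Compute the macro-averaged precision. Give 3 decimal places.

Per-class precision (TP/(TP+FP)):
  0: TP=20, FP=4+8=12 → 20/32 = 0.6250
  1: TP=8, FP=2+8=10 → 8/18 = 0.4444
  2: TP=10, FP=1+3=4 → 10/14 = 0.7143
Macro-precision = mean = (0.6250 + 0.4444 + 0.7143) / 3 = 0.595

0.595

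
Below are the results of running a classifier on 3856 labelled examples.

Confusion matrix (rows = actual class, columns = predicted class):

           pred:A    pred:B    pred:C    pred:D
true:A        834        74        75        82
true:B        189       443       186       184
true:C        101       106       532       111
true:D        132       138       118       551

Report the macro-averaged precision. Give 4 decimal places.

Per-class precision (TP/(TP+FP)):
  A: TP=834, FP=189+101+132=422 → 834/1256 = 0.66401
  B: TP=443, FP=74+106+138=318 → 443/761 = 0.58213
  C: TP=532, FP=75+186+118=379 → 532/911 = 0.58397
  D: TP=551, FP=82+184+111=377 → 551/928 = 0.59375
Macro-precision = mean = (0.66401 + 0.58213 + 0.58397 + 0.59375) / 4 = 0.6060

0.6060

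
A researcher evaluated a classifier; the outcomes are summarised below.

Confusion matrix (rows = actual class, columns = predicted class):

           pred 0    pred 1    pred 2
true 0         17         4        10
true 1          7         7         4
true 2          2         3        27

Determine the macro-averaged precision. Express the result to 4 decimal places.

0.6041

Per-class precision (TP/(TP+FP)):
  0: TP=17, FP=7+2=9 → 17/26 = 0.65385
  1: TP=7, FP=4+3=7 → 7/14 = 0.50000
  2: TP=27, FP=10+4=14 → 27/41 = 0.65854
Macro-precision = mean = (0.65385 + 0.50000 + 0.65854) / 3 = 0.6041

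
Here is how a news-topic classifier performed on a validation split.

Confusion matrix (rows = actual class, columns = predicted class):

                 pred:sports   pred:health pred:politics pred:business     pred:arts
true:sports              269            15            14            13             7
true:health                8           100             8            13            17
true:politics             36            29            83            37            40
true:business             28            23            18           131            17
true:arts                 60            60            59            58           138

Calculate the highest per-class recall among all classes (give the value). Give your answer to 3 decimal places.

0.846

Per-class recall (TP/(TP+FN)):
  sports: TP=269, FN=15+14+13+7=49 → 269/318 = 0.8459
  health: TP=100, FN=8+8+13+17=46 → 100/146 = 0.6849
  politics: TP=83, FN=36+29+37+40=142 → 83/225 = 0.3689
  business: TP=131, FN=28+23+18+17=86 → 131/217 = 0.6037
  arts: TP=138, FN=60+60+59+58=237 → 138/375 = 0.3680
Highest is class 'sports' with recall = 0.846.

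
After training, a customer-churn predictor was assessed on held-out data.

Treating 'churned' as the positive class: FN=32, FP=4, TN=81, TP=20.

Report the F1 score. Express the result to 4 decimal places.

Precision = TP/(TP+FP) = 20/24 = 0.8333
Recall = TP/(TP+FN) = 20/52 = 0.3846
F1 = 2·TP/(2·TP+FP+FN) = 40/76 = 0.5263

0.5263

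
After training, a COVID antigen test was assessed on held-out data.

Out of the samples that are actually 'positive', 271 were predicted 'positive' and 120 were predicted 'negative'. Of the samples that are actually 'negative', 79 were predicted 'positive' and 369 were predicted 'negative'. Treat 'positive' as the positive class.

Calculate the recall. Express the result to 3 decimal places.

Recall = TP/(TP+FN) = 271/(271+120) = 271/391 = 0.693

0.693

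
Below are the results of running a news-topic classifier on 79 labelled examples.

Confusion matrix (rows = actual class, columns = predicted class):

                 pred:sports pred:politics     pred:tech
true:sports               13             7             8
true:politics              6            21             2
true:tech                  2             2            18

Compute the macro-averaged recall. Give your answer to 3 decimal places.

0.669

Per-class recall (TP/(TP+FN)):
  sports: TP=13, FN=7+8=15 → 13/28 = 0.4643
  politics: TP=21, FN=6+2=8 → 21/29 = 0.7241
  tech: TP=18, FN=2+2=4 → 18/22 = 0.8182
Macro-recall = mean = (0.4643 + 0.7241 + 0.8182) / 3 = 0.669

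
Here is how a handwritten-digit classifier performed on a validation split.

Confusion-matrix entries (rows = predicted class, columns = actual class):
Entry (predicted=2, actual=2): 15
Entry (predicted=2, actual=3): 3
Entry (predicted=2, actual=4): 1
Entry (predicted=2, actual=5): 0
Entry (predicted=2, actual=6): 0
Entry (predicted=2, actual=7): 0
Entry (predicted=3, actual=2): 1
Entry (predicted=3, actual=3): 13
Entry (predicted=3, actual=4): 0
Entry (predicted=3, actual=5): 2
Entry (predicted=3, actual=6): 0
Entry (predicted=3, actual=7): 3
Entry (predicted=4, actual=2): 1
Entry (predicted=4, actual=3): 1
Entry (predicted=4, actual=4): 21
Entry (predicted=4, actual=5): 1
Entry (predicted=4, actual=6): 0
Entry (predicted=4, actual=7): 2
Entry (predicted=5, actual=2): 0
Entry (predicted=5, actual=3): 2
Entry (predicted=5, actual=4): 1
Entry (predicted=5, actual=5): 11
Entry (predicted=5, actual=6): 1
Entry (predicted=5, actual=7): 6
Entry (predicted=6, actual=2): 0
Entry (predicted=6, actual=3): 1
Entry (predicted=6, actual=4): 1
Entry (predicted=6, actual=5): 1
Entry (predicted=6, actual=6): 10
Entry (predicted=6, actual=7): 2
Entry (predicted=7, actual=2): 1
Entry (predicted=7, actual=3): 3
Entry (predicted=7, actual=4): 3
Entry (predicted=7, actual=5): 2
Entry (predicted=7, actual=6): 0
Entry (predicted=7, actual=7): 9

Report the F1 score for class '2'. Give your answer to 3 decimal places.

One-vs-rest for '2': TP = diagonal; FP = other classes predicted '2'; FN = '2' predicted as other.
F1 score = 2·TP/(2·TP+FP+FN).
2: TP=15, FP=3+1+0+0+0=4, FN=1+1+0+0+1=3 → 30/37 = 0.8108

0.811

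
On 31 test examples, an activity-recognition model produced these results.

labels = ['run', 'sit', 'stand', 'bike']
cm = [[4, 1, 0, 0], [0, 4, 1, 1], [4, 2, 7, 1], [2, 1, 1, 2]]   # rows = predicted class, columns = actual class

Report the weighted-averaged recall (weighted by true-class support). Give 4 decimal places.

Per-class recall (TP/(TP+FN)):
  run: TP=4, FN=0+4+2=6 → 4/10 = 0.40000
  sit: TP=4, FN=1+2+1=4 → 4/8 = 0.50000
  stand: TP=7, FN=0+1+1=2 → 7/9 = 0.77778
  bike: TP=2, FN=0+1+1=2 → 2/4 = 0.50000
Weighted-recall = Σ (supportᵢ/N)·recallᵢ with N=31: (10/31)·0.40000 + (8/31)·0.50000 + (9/31)·0.77778 + (4/31)·0.50000 = 0.5484

0.5484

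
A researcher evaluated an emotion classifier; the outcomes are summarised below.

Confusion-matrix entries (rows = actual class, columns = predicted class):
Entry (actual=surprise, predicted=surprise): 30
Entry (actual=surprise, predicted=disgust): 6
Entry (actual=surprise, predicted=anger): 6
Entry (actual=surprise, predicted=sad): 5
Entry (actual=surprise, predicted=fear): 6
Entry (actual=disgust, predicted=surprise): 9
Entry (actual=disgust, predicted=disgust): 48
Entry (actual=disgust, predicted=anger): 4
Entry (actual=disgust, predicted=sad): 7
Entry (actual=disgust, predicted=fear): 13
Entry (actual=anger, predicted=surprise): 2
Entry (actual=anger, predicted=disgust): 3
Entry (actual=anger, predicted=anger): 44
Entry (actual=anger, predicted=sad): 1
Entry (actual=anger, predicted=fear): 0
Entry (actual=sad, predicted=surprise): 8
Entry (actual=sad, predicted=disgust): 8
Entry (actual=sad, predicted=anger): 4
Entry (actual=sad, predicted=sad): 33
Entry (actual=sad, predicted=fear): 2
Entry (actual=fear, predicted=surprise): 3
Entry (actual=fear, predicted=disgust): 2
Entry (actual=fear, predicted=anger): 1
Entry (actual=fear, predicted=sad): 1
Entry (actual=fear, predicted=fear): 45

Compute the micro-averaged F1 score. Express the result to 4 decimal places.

Micro-averaging pools counts across classes: ΣTP=200, ΣFP=91, ΣFN=91.
Micro-F1 score = 2·TP/(2·TP+FP+FN) on pooled counts = 0.6873 (equals overall accuracy in single-label multiclass).

0.6873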